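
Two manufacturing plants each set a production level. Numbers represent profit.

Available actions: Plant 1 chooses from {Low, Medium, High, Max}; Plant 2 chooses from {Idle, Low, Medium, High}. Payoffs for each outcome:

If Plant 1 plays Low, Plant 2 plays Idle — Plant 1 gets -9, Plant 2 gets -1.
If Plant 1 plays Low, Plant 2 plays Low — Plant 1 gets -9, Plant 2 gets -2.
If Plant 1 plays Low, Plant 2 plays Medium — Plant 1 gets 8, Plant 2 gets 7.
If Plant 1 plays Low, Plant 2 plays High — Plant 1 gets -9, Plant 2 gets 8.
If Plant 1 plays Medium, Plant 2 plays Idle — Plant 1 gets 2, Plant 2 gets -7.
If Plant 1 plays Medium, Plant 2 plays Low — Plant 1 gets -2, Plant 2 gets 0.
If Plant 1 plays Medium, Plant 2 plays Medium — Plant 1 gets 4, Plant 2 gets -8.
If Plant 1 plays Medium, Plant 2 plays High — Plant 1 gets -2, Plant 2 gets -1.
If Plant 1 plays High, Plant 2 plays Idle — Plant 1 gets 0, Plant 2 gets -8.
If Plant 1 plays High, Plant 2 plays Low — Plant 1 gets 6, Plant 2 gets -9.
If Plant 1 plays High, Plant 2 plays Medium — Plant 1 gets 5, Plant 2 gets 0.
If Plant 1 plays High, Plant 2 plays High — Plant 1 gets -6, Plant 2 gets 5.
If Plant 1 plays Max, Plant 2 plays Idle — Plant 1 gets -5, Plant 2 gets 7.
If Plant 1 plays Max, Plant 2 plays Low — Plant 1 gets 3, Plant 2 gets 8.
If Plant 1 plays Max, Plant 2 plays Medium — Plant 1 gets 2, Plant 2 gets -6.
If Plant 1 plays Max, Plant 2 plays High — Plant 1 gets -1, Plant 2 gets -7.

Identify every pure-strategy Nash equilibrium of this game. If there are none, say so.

For each player, find the best response to each opponent profile; mutual best responses are the pure NE.
Plant 1 against Idle: payoffs -9, 2, 0, -5 → best response Medium.
Plant 1 against Low: payoffs -9, -2, 6, 3 → best response High.
Plant 1 against Medium: payoffs 8, 4, 5, 2 → best response Low.
Plant 1 against High: payoffs -9, -2, -6, -1 → best response Max.
Plant 2 against Low: payoffs -1, -2, 7, 8 → best response High.
Plant 2 against Medium: payoffs -7, 0, -8, -1 → best response Low.
Plant 2 against High: payoffs -8, -9, 0, 5 → best response High.
Plant 2 against Max: payoffs 7, 8, -6, -7 → best response Low.
No profile is a mutual best response for all players.

none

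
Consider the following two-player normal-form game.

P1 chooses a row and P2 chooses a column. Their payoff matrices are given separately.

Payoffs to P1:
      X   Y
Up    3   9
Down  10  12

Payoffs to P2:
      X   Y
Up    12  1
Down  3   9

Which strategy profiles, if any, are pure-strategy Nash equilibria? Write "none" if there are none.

Pure NE: (Down, Y)

(Up, X): P1 can switch to Down (3 → 10). Not NE.
(Up, Y): P1 can switch to Down (9 → 12). Not NE.
(Down, X): P2 can switch to Y (3 → 9). Not NE.
(Down, Y): P1 gets 12, best alternative 9; P2 gets 9, best alternative 3. No profitable deviation — NE.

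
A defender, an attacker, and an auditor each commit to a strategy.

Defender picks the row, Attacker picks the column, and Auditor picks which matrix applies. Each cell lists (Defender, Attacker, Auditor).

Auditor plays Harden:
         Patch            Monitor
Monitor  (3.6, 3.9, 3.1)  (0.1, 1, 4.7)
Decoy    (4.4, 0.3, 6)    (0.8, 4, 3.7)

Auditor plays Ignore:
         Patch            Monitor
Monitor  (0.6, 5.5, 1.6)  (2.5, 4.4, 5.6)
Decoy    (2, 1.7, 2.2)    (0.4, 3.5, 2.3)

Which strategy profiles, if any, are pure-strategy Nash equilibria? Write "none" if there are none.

Mark each player's best response to every combination of opponents' strategies; a profile where every player is best-responding is a pure Nash equilibrium.
Defender against (Patch, Harden): payoffs 3.6, 4.4 → best response Decoy.
Defender against (Patch, Ignore): payoffs 0.6, 2 → best response Decoy.
Defender against (Monitor, Harden): payoffs 0.1, 0.8 → best response Decoy.
Defender against (Monitor, Ignore): payoffs 2.5, 0.4 → best response Monitor.
Attacker against (Monitor, Harden): payoffs 3.9, 1 → best response Patch.
Attacker against (Monitor, Ignore): payoffs 5.5, 4.4 → best response Patch.
Attacker against (Decoy, Harden): payoffs 0.3, 4 → best response Monitor.
Attacker against (Decoy, Ignore): payoffs 1.7, 3.5 → best response Monitor.
Auditor against (Monitor, Patch): payoffs 3.1, 1.6 → best response Harden.
Auditor against (Monitor, Monitor): payoffs 4.7, 5.6 → best response Ignore.
Auditor against (Decoy, Patch): payoffs 6, 2.2 → best response Harden.
Auditor against (Decoy, Monitor): payoffs 3.7, 2.3 → best response Harden.
Mutual best responses: (Decoy, Monitor, Harden).

Pure NE: (Decoy, Monitor, Harden)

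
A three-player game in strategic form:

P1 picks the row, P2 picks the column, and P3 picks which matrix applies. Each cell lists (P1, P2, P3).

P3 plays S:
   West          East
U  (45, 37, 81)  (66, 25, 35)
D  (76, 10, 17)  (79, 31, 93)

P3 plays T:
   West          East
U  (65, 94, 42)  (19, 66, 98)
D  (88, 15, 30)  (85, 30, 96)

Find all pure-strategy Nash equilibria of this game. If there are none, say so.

The unique pure-strategy Nash equilibrium is (D, East, T).

Check each profile: it is a Nash equilibrium iff no player can strictly gain by switching unilaterally.
(U, West, S): P1 can switch to D (45 → 76). Not NE.
(U, West, T): P1 can switch to D (65 → 88). Not NE.
(U, East, S): P1 can switch to D (66 → 79). Not NE.
(U, East, T): P1 can switch to D (19 → 85). Not NE.
(D, West, S): P2 can switch to East (10 → 31). Not NE.
(D, West, T): P2 can switch to East (15 → 30). Not NE.
(D, East, S): P3 can switch to T (93 → 96). Not NE.
(D, East, T): P1 gets 85, best alternative 19; P2 gets 30, best alternative 15; P3 gets 96, best alternative 93. No profitable deviation — NE.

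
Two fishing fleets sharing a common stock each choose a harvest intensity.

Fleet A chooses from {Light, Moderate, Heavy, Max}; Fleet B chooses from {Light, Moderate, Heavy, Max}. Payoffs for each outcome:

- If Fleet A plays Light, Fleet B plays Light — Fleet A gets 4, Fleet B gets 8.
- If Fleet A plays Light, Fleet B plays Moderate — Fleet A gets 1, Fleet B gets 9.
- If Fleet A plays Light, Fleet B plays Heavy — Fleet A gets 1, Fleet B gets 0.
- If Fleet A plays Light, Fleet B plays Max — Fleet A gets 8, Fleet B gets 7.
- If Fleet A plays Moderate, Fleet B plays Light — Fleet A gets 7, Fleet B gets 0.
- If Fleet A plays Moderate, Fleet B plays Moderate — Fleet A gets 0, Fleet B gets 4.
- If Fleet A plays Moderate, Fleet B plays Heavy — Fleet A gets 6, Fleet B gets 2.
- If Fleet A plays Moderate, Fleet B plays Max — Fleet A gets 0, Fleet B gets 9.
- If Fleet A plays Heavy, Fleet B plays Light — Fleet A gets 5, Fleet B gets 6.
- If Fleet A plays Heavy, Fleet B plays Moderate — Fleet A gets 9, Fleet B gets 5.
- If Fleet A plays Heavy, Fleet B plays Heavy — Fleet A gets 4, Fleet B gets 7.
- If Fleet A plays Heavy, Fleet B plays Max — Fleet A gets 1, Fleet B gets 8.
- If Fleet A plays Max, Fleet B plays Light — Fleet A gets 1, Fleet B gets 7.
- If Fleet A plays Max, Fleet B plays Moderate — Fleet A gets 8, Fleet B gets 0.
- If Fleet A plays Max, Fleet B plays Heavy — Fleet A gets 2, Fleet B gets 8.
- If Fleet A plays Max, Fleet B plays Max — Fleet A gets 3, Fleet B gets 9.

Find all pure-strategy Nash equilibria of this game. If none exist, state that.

(Light, Light): Fleet A can switch to Moderate (4 → 7). Not NE.
(Light, Moderate): Fleet A can switch to Heavy (1 → 9). Not NE.
(Light, Heavy): Fleet A can switch to Moderate (1 → 6). Not NE.
(Light, Max): Fleet B can switch to Light (7 → 8). Not NE.
(Moderate, Light): Fleet B can switch to Moderate (0 → 4). Not NE.
(Moderate, Moderate): Fleet A can switch to Light (0 → 1). Not NE.
(Moderate, Heavy): Fleet B can switch to Moderate (2 → 4). Not NE.
(Moderate, Max): Fleet A can switch to Light (0 → 8). Not NE.
(Heavy, Light): Fleet A can switch to Moderate (5 → 7). Not NE.
(Heavy, Moderate): Fleet B can switch to Light (5 → 6). Not NE.
(The remaining 6 profiles each have a profitable deviation by the same check.)

This game has no pure Nash equilibrium.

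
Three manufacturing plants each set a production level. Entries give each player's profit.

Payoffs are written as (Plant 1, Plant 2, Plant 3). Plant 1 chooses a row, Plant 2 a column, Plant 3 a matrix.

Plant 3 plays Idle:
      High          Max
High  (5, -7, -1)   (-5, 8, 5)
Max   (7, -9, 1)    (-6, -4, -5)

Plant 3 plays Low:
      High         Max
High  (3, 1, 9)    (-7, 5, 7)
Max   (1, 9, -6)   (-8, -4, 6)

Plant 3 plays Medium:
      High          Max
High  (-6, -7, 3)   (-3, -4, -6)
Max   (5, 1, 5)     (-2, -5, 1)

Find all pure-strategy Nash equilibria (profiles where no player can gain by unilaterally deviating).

The pure Nash equilibria are (High, Max, Low) and (Max, High, Medium).

(High, High, Idle): Plant 1 can switch to Max (5 → 7). Not NE.
(High, High, Low): Plant 2 can switch to Max (1 → 5). Not NE.
(High, High, Medium): Plant 1 can switch to Max (-6 → 5). Not NE.
(High, Max, Idle): Plant 3 can switch to Low (5 → 7). Not NE.
(High, Max, Low): Plant 1 gets -7, best alternative -8; Plant 2 gets 5, best alternative 1; Plant 3 gets 7, best alternative 5. No profitable deviation — NE.
(High, Max, Medium): Plant 1 can switch to Max (-3 → -2). Not NE.
(Max, High, Idle): Plant 2 can switch to Max (-9 → -4). Not NE.
(Max, High, Low): Plant 1 can switch to High (1 → 3). Not NE.
(Max, High, Medium): Plant 1 gets 5, best alternative -6; Plant 2 gets 1, best alternative -5; Plant 3 gets 5, best alternative 1. No profitable deviation — NE.
(Max, Max, Idle): Plant 1 can switch to High (-6 → -5). Not NE.
(Max, Max, Low): Plant 1 can switch to High (-8 → -7). Not NE.
(Max, Max, Medium): Plant 2 can switch to High (-5 → 1). Not NE.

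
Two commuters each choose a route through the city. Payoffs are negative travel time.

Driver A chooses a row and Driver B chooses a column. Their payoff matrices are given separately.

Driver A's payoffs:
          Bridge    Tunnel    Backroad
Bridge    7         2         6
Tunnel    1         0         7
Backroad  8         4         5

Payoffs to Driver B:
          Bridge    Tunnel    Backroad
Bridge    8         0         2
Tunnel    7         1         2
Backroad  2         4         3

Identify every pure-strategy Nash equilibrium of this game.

(Backroad, Tunnel)

Driver A against Bridge: payoffs 7, 1, 8 → best response Backroad.
Driver A against Tunnel: payoffs 2, 0, 4 → best response Backroad.
Driver A against Backroad: payoffs 6, 7, 5 → best response Tunnel.
Driver B against Bridge: payoffs 8, 0, 2 → best response Bridge.
Driver B against Tunnel: payoffs 7, 1, 2 → best response Bridge.
Driver B against Backroad: payoffs 2, 4, 3 → best response Tunnel.
Mutual best responses: (Backroad, Tunnel).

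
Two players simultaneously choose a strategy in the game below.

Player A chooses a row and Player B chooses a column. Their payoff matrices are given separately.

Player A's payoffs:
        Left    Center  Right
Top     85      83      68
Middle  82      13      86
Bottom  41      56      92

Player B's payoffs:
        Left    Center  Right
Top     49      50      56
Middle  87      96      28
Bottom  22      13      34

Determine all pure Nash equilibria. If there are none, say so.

Pure NE: (Bottom, Right)

Check each profile: it is a Nash equilibrium iff no player can strictly gain by switching unilaterally.
(Top, Left): Player B can switch to Center (49 → 50). Not NE.
(Top, Center): Player B can switch to Right (50 → 56). Not NE.
(Top, Right): Player A can switch to Middle (68 → 86). Not NE.
(Middle, Left): Player A can switch to Top (82 → 85). Not NE.
(Middle, Center): Player A can switch to Top (13 → 83). Not NE.
(Middle, Right): Player A can switch to Bottom (86 → 92). Not NE.
(Bottom, Left): Player A can switch to Top (41 → 85). Not NE.
(Bottom, Center): Player A can switch to Top (56 → 83). Not NE.
(Bottom, Right): Player A gets 92, best alternative 86; Player B gets 34, best alternative 22. No profitable deviation — NE.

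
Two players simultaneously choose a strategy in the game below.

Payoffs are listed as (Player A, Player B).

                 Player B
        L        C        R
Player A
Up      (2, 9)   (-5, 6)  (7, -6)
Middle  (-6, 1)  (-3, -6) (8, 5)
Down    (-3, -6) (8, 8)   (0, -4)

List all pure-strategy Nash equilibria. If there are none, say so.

Pure-strategy Nash equilibria: (Up, L), (Middle, R), (Down, C)

(Up, L): Player A gets 2, best alternative -3; Player B gets 9, best alternative 6. No profitable deviation — NE.
(Up, C): Player A can switch to Middle (-5 → -3). Not NE.
(Up, R): Player A can switch to Middle (7 → 8). Not NE.
(Middle, L): Player A can switch to Up (-6 → 2). Not NE.
(Middle, C): Player A can switch to Down (-3 → 8). Not NE.
(Middle, R): Player A gets 8, best alternative 7; Player B gets 5, best alternative 1. No profitable deviation — NE.
(Down, L): Player A can switch to Up (-3 → 2). Not NE.
(Down, C): Player A gets 8, best alternative -3; Player B gets 8, best alternative -4. No profitable deviation — NE.
(Down, R): Player A can switch to Up (0 → 7). Not NE.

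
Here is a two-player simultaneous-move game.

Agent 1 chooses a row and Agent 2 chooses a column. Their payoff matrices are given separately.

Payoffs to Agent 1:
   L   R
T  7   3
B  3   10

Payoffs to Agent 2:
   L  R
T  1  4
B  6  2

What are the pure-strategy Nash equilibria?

none

(T, L): Agent 2 can switch to R (1 → 4). Not NE.
(T, R): Agent 1 can switch to B (3 → 10). Not NE.
(B, L): Agent 1 can switch to T (3 → 7). Not NE.
(B, R): Agent 2 can switch to L (2 → 6). Not NE.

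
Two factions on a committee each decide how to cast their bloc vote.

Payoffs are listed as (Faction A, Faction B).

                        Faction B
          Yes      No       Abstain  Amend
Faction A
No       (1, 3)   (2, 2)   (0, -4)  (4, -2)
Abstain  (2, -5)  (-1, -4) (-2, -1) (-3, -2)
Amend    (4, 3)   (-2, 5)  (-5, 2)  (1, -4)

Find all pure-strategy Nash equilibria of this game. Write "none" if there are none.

There is no pure-strategy Nash equilibrium.

Mark each player's best response to every combination of opponents' strategies; a profile where every player is best-responding is a pure Nash equilibrium.
Faction A against Yes: payoffs 1, 2, 4 → best response Amend.
Faction A against No: payoffs 2, -1, -2 → best response No.
Faction A against Abstain: payoffs 0, -2, -5 → best response No.
Faction A against Amend: payoffs 4, -3, 1 → best response No.
Faction B against No: payoffs 3, 2, -4, -2 → best response Yes.
Faction B against Abstain: payoffs -5, -4, -1, -2 → best response Abstain.
Faction B against Amend: payoffs 3, 5, 2, -4 → best response No.
No profile is a mutual best response for all players.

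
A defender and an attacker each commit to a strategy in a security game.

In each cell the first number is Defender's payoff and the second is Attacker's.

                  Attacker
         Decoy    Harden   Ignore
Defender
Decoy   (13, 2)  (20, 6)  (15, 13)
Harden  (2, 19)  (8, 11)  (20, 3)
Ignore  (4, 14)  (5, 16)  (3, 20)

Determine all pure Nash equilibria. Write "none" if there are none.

none

(Decoy, Decoy): Attacker can switch to Harden (2 → 6). Not NE.
(Decoy, Harden): Attacker can switch to Ignore (6 → 13). Not NE.
(Decoy, Ignore): Defender can switch to Harden (15 → 20). Not NE.
(Harden, Decoy): Defender can switch to Decoy (2 → 13). Not NE.
(Harden, Harden): Defender can switch to Decoy (8 → 20). Not NE.
(Harden, Ignore): Attacker can switch to Decoy (3 → 19). Not NE.
(The remaining 3 profiles each have a profitable deviation by the same check.)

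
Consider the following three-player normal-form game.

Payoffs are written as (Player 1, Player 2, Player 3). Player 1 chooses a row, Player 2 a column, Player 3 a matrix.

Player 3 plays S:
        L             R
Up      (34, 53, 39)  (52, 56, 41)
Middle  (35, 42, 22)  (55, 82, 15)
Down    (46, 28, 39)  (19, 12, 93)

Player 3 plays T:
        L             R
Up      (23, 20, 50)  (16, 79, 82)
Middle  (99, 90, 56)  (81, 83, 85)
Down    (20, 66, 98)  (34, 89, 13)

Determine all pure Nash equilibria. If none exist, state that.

Mark each player's best response to every combination of opponents' strategies; a profile where every player is best-responding is a pure Nash equilibrium.
Player 1 against (L, S): payoffs 34, 35, 46 → best response Down.
Player 1 against (L, T): payoffs 23, 99, 20 → best response Middle.
Player 1 against (R, S): payoffs 52, 55, 19 → best response Middle.
Player 1 against (R, T): payoffs 16, 81, 34 → best response Middle.
Player 2 against (Up, S): payoffs 53, 56 → best response R.
Player 2 against (Up, T): payoffs 20, 79 → best response R.
Player 2 against (Middle, S): payoffs 42, 82 → best response R.
Player 2 against (Middle, T): payoffs 90, 83 → best response L.
Player 2 against (Down, S): payoffs 28, 12 → best response L.
Player 2 against (Down, T): payoffs 66, 89 → best response R.
Player 3 against (Up, L): payoffs 39, 50 → best response T.
Player 3 against (Up, R): payoffs 41, 82 → best response T.
Player 3 against (Middle, L): payoffs 22, 56 → best response T.
Player 3 against (Middle, R): payoffs 15, 85 → best response T.
Player 3 against (Down, L): payoffs 39, 98 → best response T.
Player 3 against (Down, R): payoffs 93, 13 → best response S.
Mutual best responses: (Middle, L, T).

Pure NE: (Middle, L, T)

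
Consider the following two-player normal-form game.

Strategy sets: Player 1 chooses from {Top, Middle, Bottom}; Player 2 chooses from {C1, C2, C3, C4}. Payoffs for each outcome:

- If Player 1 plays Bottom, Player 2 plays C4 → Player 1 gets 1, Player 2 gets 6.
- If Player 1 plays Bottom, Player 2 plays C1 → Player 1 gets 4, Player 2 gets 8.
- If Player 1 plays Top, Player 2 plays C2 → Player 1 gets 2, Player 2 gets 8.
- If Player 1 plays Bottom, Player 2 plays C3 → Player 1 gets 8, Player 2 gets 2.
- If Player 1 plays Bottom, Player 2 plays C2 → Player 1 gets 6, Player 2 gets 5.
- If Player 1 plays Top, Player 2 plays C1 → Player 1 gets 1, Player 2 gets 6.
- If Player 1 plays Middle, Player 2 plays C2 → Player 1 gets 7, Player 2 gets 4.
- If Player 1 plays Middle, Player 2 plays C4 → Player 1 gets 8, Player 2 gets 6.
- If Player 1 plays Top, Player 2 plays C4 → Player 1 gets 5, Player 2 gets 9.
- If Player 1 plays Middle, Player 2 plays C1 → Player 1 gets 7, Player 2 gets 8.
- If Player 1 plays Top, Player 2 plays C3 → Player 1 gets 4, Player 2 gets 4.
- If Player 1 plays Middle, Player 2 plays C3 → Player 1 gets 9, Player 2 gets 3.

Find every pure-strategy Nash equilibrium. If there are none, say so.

(Top, C1): Player 1 can switch to Middle (1 → 7). Not NE.
(Top, C2): Player 1 can switch to Middle (2 → 7). Not NE.
(Top, C3): Player 1 can switch to Middle (4 → 9). Not NE.
(Top, C4): Player 1 can switch to Middle (5 → 8). Not NE.
(Middle, C1): Player 1 gets 7, best alternative 4; Player 2 gets 8, best alternative 6. No profitable deviation — NE.
(Middle, C2): Player 2 can switch to C1 (4 → 8). Not NE.
(Middle, C3): Player 2 can switch to C1 (3 → 8). Not NE.
(Middle, C4): Player 2 can switch to C1 (6 → 8). Not NE.
(Bottom, C1): Player 1 can switch to Middle (4 → 7). Not NE.
(Bottom, C2): Player 1 can switch to Middle (6 → 7). Not NE.
(Bottom, C3): Player 1 can switch to Middle (8 → 9). Not NE.
(The remaining 1 profile has a profitable deviation by the same check.)

(Middle, C1)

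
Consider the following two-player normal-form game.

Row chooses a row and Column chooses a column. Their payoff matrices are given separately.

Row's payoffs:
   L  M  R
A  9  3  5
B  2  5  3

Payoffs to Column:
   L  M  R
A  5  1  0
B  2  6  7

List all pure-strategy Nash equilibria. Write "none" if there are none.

For each player, find the best response to each opponent profile; mutual best responses are the pure NE.
Row against L: payoffs 9, 2 → best response A.
Row against M: payoffs 3, 5 → best response B.
Row against R: payoffs 5, 3 → best response A.
Column against A: payoffs 5, 1, 0 → best response L.
Column against B: payoffs 2, 6, 7 → best response R.
Mutual best responses: (A, L).

(A, L)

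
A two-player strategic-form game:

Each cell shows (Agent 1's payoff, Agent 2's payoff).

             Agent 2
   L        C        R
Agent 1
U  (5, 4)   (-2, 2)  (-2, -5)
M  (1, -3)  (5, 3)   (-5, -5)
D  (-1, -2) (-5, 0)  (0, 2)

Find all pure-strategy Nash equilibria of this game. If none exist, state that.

(U, L): Agent 1 gets 5, best alternative 1; Agent 2 gets 4, best alternative 2. No profitable deviation — NE.
(U, C): Agent 1 can switch to M (-2 → 5). Not NE.
(U, R): Agent 1 can switch to D (-2 → 0). Not NE.
(M, L): Agent 1 can switch to U (1 → 5). Not NE.
(M, C): Agent 1 gets 5, best alternative -2; Agent 2 gets 3, best alternative -3. No profitable deviation — NE.
(M, R): Agent 1 can switch to U (-5 → -2). Not NE.
(D, L): Agent 1 can switch to U (-1 → 5). Not NE.
(D, C): Agent 1 can switch to U (-5 → -2). Not NE.
(D, R): Agent 1 gets 0, best alternative -2; Agent 2 gets 2, best alternative 0. No profitable deviation — NE.

(U, L) and (M, C) and (D, R)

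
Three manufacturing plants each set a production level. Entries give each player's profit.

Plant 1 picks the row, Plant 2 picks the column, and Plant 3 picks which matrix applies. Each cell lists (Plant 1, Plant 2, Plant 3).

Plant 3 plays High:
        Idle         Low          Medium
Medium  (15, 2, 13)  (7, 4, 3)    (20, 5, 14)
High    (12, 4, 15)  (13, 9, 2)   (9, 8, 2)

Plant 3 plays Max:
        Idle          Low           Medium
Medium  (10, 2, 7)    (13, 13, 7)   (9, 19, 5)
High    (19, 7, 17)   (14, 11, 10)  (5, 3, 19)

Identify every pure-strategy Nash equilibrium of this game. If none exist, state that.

(Medium, Medium, High); (High, Low, Max)

Plant 1 against (Idle, High): payoffs 15, 12 → best response Medium.
Plant 1 against (Idle, Max): payoffs 10, 19 → best response High.
Plant 1 against (Low, High): payoffs 7, 13 → best response High.
Plant 1 against (Low, Max): payoffs 13, 14 → best response High.
Plant 1 against (Medium, High): payoffs 20, 9 → best response Medium.
Plant 1 against (Medium, Max): payoffs 9, 5 → best response Medium.
Plant 2 against (Medium, High): payoffs 2, 4, 5 → best response Medium.
Plant 2 against (Medium, Max): payoffs 2, 13, 19 → best response Medium.
Plant 2 against (High, High): payoffs 4, 9, 8 → best response Low.
Plant 2 against (High, Max): payoffs 7, 11, 3 → best response Low.
Plant 3 against (Medium, Idle): payoffs 13, 7 → best response High.
Plant 3 against (Medium, Low): payoffs 3, 7 → best response Max.
Plant 3 against (Medium, Medium): payoffs 14, 5 → best response High.
Plant 3 against (High, Idle): payoffs 15, 17 → best response Max.
Plant 3 against (High, Low): payoffs 2, 10 → best response Max.
Plant 3 against (High, Medium): payoffs 2, 19 → best response Max.
Mutual best responses: (Medium, Medium, High); (High, Low, Max).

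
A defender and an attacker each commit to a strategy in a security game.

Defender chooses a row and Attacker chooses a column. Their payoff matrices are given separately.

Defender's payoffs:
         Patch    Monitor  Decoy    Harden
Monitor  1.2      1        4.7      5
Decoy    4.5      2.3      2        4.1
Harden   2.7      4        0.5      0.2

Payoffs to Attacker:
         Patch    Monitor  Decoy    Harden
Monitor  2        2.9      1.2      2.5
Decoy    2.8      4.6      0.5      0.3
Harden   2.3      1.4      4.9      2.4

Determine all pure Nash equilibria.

No pure-strategy Nash equilibrium.

Defender against Patch: payoffs 1.2, 4.5, 2.7 → best response Decoy.
Defender against Monitor: payoffs 1, 2.3, 4 → best response Harden.
Defender against Decoy: payoffs 4.7, 2, 0.5 → best response Monitor.
Defender against Harden: payoffs 5, 4.1, 0.2 → best response Monitor.
Attacker against Monitor: payoffs 2, 2.9, 1.2, 2.5 → best response Monitor.
Attacker against Decoy: payoffs 2.8, 4.6, 0.5, 0.3 → best response Monitor.
Attacker against Harden: payoffs 2.3, 1.4, 4.9, 2.4 → best response Decoy.
No profile is a mutual best response for all players.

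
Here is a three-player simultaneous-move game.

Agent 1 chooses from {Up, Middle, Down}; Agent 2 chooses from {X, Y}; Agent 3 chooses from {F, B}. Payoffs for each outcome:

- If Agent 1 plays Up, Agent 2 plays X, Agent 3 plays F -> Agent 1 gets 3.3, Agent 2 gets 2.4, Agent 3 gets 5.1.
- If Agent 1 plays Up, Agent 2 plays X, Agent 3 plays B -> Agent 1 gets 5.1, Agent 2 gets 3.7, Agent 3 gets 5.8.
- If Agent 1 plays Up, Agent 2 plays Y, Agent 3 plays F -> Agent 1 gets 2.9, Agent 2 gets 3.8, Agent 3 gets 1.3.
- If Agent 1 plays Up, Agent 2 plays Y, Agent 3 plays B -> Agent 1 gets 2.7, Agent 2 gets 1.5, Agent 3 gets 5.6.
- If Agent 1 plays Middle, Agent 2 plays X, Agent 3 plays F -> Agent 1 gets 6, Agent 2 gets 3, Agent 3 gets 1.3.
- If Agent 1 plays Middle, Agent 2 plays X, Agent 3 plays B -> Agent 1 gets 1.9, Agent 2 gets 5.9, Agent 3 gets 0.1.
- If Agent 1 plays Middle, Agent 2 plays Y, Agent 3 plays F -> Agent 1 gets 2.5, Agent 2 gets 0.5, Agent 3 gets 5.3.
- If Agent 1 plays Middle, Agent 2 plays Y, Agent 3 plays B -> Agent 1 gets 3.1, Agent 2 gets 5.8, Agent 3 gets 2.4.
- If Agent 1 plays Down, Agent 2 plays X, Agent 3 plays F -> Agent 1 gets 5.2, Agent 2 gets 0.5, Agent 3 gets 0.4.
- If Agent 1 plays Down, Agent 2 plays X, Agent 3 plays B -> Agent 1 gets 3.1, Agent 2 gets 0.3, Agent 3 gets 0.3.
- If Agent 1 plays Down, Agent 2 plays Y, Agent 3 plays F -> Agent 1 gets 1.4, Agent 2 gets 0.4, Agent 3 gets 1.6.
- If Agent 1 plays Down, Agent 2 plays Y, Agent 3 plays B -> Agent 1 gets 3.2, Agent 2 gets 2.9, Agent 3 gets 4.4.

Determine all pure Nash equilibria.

Agent 1 against (X, F): payoffs 3.3, 6, 5.2 → best response Middle.
Agent 1 against (X, B): payoffs 5.1, 1.9, 3.1 → best response Up.
Agent 1 against (Y, F): payoffs 2.9, 2.5, 1.4 → best response Up.
Agent 1 against (Y, B): payoffs 2.7, 3.1, 3.2 → best response Down.
Agent 2 against (Up, F): payoffs 2.4, 3.8 → best response Y.
Agent 2 against (Up, B): payoffs 3.7, 1.5 → best response X.
Agent 2 against (Middle, F): payoffs 3, 0.5 → best response X.
Agent 2 against (Middle, B): payoffs 5.9, 5.8 → best response X.
Agent 2 against (Down, F): payoffs 0.5, 0.4 → best response X.
Agent 2 against (Down, B): payoffs 0.3, 2.9 → best response Y.
Agent 3 against (Up, X): payoffs 5.1, 5.8 → best response B.
Agent 3 against (Up, Y): payoffs 1.3, 5.6 → best response B.
Agent 3 against (Middle, X): payoffs 1.3, 0.1 → best response F.
Agent 3 against (Middle, Y): payoffs 5.3, 2.4 → best response F.
Agent 3 against (Down, X): payoffs 0.4, 0.3 → best response F.
Agent 3 against (Down, Y): payoffs 1.6, 4.4 → best response B.
Mutual best responses: (Up, X, B); (Middle, X, F); (Down, Y, B).

(Up, X, B) and (Middle, X, F) and (Down, Y, B)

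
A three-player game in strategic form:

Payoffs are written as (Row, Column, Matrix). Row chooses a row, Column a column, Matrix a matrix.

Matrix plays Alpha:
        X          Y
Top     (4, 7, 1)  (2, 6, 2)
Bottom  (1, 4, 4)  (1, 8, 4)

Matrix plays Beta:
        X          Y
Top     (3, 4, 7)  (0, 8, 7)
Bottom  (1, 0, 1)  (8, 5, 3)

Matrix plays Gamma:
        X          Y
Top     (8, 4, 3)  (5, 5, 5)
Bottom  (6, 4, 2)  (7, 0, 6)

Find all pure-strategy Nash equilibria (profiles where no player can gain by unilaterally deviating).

none

(Top, X, Alpha): Matrix can switch to Beta (1 → 7). Not NE.
(Top, X, Beta): Column can switch to Y (4 → 8). Not NE.
(Top, X, Gamma): Column can switch to Y (4 → 5). Not NE.
(Top, Y, Alpha): Column can switch to X (6 → 7). Not NE.
(Top, Y, Beta): Row can switch to Bottom (0 → 8). Not NE.
(Top, Y, Gamma): Row can switch to Bottom (5 → 7). Not NE.
(Bottom, X, Alpha): Row can switch to Top (1 → 4). Not NE.
(Bottom, X, Beta): Row can switch to Top (1 → 3). Not NE.
(Bottom, X, Gamma): Row can switch to Top (6 → 8). Not NE.
(Bottom, Y, Alpha): Row can switch to Top (1 → 2). Not NE.
(Bottom, Y, Beta): Matrix can switch to Alpha (3 → 4). Not NE.
(Bottom, Y, Gamma): Column can switch to X (0 → 4). Not NE.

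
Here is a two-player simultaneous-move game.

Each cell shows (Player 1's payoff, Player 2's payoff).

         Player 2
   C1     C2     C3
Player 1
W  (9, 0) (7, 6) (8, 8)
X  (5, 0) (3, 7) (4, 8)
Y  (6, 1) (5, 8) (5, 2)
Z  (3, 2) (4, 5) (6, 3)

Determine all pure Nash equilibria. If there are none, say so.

(W, C3)

For each player, find the best response to each opponent profile; mutual best responses are the pure NE.
Player 1 against C1: payoffs 9, 5, 6, 3 → best response W.
Player 1 against C2: payoffs 7, 3, 5, 4 → best response W.
Player 1 against C3: payoffs 8, 4, 5, 6 → best response W.
Player 2 against W: payoffs 0, 6, 8 → best response C3.
Player 2 against X: payoffs 0, 7, 8 → best response C3.
Player 2 against Y: payoffs 1, 8, 2 → best response C2.
Player 2 against Z: payoffs 2, 5, 3 → best response C2.
Mutual best responses: (W, C3).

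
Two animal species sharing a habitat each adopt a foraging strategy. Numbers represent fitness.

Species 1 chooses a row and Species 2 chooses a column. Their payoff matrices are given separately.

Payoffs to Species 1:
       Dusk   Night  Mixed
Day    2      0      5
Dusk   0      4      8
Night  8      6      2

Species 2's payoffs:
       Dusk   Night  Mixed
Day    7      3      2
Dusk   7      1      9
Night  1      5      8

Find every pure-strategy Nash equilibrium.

(Dusk, Mixed)

Species 1 against Dusk: payoffs 2, 0, 8 → best response Night.
Species 1 against Night: payoffs 0, 4, 6 → best response Night.
Species 1 against Mixed: payoffs 5, 8, 2 → best response Dusk.
Species 2 against Day: payoffs 7, 3, 2 → best response Dusk.
Species 2 against Dusk: payoffs 7, 1, 9 → best response Mixed.
Species 2 against Night: payoffs 1, 5, 8 → best response Mixed.
Mutual best responses: (Dusk, Mixed).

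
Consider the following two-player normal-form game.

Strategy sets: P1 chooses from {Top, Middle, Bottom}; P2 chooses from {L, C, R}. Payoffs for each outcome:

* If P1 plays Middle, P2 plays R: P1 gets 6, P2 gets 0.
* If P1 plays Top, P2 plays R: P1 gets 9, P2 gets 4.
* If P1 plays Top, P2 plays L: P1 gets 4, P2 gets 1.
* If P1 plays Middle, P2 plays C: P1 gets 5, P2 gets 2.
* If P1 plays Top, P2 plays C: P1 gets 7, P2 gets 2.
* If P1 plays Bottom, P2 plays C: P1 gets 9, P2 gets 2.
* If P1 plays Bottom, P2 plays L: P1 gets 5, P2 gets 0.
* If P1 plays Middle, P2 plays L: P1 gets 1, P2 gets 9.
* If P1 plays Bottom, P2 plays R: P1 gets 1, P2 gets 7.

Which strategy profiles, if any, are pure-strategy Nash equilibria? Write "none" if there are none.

For each player, find the best response to each opponent profile; mutual best responses are the pure NE.
P1 against L: payoffs 4, 1, 5 → best response Bottom.
P1 against C: payoffs 7, 5, 9 → best response Bottom.
P1 against R: payoffs 9, 6, 1 → best response Top.
P2 against Top: payoffs 1, 2, 4 → best response R.
P2 against Middle: payoffs 9, 2, 0 → best response L.
P2 against Bottom: payoffs 0, 2, 7 → best response R.
Mutual best responses: (Top, R).

The unique pure-strategy Nash equilibrium is (Top, R).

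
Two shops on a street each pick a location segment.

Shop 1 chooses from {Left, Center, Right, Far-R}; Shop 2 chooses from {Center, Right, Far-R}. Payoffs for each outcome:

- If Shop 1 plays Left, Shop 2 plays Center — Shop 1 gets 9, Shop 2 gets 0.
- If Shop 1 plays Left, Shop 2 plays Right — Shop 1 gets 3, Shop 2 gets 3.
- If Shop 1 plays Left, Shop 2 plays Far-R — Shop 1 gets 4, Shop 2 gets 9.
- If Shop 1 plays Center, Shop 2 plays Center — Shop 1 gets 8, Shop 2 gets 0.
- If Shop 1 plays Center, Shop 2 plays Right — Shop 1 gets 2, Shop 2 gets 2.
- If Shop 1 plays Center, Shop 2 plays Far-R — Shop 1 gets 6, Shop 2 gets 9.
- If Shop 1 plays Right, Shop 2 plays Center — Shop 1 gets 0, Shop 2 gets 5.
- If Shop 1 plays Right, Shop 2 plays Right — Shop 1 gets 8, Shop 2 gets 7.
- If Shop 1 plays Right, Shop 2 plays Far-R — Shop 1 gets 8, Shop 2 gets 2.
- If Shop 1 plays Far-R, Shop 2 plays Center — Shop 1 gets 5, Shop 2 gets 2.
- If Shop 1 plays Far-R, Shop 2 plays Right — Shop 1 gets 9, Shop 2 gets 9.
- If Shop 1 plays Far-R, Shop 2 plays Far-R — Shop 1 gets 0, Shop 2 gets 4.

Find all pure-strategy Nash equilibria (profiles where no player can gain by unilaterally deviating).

Pure NE: (Far-R, Right)

(Left, Center): Shop 2 can switch to Right (0 → 3). Not NE.
(Left, Right): Shop 1 can switch to Right (3 → 8). Not NE.
(Left, Far-R): Shop 1 can switch to Center (4 → 6). Not NE.
(Center, Center): Shop 1 can switch to Left (8 → 9). Not NE.
(Center, Right): Shop 1 can switch to Left (2 → 3). Not NE.
(Center, Far-R): Shop 1 can switch to Right (6 → 8). Not NE.
(Right, Center): Shop 1 can switch to Left (0 → 9). Not NE.
(Right, Right): Shop 1 can switch to Far-R (8 → 9). Not NE.
(Far-R, Right): Shop 1 gets 9, best alternative 8; Shop 2 gets 9, best alternative 4. No profitable deviation — NE.
(The remaining 3 profiles each have a profitable deviation by the same check.)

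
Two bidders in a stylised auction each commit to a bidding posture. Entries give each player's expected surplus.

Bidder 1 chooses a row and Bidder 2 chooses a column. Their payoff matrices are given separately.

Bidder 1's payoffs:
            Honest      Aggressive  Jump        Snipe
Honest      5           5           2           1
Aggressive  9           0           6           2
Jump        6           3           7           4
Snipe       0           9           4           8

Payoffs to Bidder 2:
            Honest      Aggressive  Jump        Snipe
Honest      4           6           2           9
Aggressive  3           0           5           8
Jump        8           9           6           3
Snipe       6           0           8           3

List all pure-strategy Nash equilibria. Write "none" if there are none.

Mark each player's best response to every combination of opponents' strategies; a profile where every player is best-responding is a pure Nash equilibrium.
Bidder 1 against Honest: payoffs 5, 9, 6, 0 → best response Aggressive.
Bidder 1 against Aggressive: payoffs 5, 0, 3, 9 → best response Snipe.
Bidder 1 against Jump: payoffs 2, 6, 7, 4 → best response Jump.
Bidder 1 against Snipe: payoffs 1, 2, 4, 8 → best response Snipe.
Bidder 2 against Honest: payoffs 4, 6, 2, 9 → best response Snipe.
Bidder 2 against Aggressive: payoffs 3, 0, 5, 8 → best response Snipe.
Bidder 2 against Jump: payoffs 8, 9, 6, 3 → best response Aggressive.
Bidder 2 against Snipe: payoffs 6, 0, 8, 3 → best response Jump.
No profile is a mutual best response for all players.

none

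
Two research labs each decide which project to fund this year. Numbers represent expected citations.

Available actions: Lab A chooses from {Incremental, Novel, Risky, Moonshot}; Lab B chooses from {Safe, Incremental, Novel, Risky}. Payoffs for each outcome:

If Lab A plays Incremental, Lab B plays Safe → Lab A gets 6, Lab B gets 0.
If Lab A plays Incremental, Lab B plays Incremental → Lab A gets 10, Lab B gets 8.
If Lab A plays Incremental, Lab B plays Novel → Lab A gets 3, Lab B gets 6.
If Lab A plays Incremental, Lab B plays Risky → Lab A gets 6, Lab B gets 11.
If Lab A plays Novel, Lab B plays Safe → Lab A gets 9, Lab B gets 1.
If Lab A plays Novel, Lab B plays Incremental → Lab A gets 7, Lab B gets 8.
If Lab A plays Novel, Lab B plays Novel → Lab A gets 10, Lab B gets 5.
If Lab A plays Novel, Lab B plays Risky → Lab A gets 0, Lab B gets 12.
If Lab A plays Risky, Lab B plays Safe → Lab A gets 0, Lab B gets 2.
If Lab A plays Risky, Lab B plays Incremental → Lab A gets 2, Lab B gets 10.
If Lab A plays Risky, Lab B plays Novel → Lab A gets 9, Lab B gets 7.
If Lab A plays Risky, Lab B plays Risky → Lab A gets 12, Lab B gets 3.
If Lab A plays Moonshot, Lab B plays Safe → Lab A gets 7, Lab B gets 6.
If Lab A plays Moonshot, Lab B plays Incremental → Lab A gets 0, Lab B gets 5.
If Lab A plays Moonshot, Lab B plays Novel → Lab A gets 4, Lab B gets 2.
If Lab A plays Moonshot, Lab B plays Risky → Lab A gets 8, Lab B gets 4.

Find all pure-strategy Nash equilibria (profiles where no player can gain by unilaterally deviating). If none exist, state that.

For each strategy profile, look for a profitable unilateral deviation.
(Incremental, Safe): Lab A can switch to Novel (6 → 9). Not NE.
(Incremental, Incremental): Lab B can switch to Risky (8 → 11). Not NE.
(Incremental, Novel): Lab A can switch to Novel (3 → 10). Not NE.
(Incremental, Risky): Lab A can switch to Risky (6 → 12). Not NE.
(Novel, Safe): Lab B can switch to Incremental (1 → 8). Not NE.
(Novel, Incremental): Lab A can switch to Incremental (7 → 10). Not NE.
(The remaining 10 profiles each have a profitable deviation by the same check.)

none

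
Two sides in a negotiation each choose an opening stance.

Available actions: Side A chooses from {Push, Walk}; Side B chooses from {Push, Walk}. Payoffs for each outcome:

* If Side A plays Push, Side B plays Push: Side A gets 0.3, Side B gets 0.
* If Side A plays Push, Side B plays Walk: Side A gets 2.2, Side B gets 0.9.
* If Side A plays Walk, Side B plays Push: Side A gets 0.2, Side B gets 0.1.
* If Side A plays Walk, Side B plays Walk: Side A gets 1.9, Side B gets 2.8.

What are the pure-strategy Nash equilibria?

Side A against Push: payoffs 0.3, 0.2 → best response Push.
Side A against Walk: payoffs 2.2, 1.9 → best response Push.
Side B against Push: payoffs 0, 0.9 → best response Walk.
Side B against Walk: payoffs 0.1, 2.8 → best response Walk.
Mutual best responses: (Push, Walk).

The unique pure-strategy Nash equilibrium is (Push, Walk).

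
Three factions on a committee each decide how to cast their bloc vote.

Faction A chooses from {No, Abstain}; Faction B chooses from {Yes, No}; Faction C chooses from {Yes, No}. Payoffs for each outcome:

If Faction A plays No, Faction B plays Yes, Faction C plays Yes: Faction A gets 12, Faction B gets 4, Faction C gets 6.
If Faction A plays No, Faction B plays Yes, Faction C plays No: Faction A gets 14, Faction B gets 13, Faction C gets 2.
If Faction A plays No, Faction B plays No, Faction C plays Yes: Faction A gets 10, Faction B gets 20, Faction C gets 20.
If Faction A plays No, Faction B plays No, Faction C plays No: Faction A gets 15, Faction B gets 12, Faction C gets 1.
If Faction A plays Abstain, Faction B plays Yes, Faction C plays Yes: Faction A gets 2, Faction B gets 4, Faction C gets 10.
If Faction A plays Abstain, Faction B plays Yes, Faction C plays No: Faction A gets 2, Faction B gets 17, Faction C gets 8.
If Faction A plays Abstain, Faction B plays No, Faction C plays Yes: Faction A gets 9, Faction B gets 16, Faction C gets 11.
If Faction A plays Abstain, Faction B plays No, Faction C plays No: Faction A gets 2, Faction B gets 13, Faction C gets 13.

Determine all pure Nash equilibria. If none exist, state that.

(No, Yes, Yes): Faction B can switch to No (4 → 20). Not NE.
(No, Yes, No): Faction C can switch to Yes (2 → 6). Not NE.
(No, No, Yes): Faction A gets 10, best alternative 9; Faction B gets 20, best alternative 4; Faction C gets 20, best alternative 1. No profitable deviation — NE.
(No, No, No): Faction B can switch to Yes (12 → 13). Not NE.
(Abstain, Yes, Yes): Faction A can switch to No (2 → 12). Not NE.
(Abstain, Yes, No): Faction A can switch to No (2 → 14). Not NE.
(Abstain, No, Yes): Faction A can switch to No (9 → 10). Not NE.
(Abstain, No, No): Faction A can switch to No (2 → 15). Not NE.

The unique pure-strategy Nash equilibrium is (No, No, Yes).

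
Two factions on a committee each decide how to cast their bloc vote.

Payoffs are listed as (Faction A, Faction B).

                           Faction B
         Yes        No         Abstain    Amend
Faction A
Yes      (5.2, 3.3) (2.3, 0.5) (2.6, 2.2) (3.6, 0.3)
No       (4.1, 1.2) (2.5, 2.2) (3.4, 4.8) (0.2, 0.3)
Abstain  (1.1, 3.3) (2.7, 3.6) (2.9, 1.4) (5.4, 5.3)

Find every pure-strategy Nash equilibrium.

(Yes, Yes); (No, Abstain); (Abstain, Amend)

Faction A against Yes: payoffs 5.2, 4.1, 1.1 → best response Yes.
Faction A against No: payoffs 2.3, 2.5, 2.7 → best response Abstain.
Faction A against Abstain: payoffs 2.6, 3.4, 2.9 → best response No.
Faction A against Amend: payoffs 3.6, 0.2, 5.4 → best response Abstain.
Faction B against Yes: payoffs 3.3, 0.5, 2.2, 0.3 → best response Yes.
Faction B against No: payoffs 1.2, 2.2, 4.8, 0.3 → best response Abstain.
Faction B against Abstain: payoffs 3.3, 3.6, 1.4, 5.3 → best response Amend.
Mutual best responses: (Yes, Yes); (No, Abstain); (Abstain, Amend).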